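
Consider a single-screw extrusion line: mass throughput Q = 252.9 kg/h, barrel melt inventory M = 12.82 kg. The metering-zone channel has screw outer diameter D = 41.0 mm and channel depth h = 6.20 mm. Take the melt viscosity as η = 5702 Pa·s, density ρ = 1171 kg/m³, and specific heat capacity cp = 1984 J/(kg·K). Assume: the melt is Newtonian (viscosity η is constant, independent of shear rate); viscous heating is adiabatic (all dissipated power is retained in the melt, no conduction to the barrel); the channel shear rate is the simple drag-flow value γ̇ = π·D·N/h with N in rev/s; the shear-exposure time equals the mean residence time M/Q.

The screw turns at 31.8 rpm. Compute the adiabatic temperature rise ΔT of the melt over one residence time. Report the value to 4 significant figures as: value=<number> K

value=54.30 K

Q_s = Q / 3600 = 252.9 / 3600 = 0.07025 kg/s
t_res = M / Q_s = 12.82 / 0.07025 = 182.491 s
Geometry in metres: D = 41.0 mm → 0.041 m, h = 6.20 mm → 0.0062 m; screw speed N = 31.8 rpm = 0.53 rev/s
Shear rate: γ̇ = πDN/h = π·0.041·0.53/0.0062 = 11.0108 s⁻¹
Adiabatic rise: ΔT = η γ̇² t_res / (ρ cp) = 5702·(11.0108)²·182.491 / (1171·1984) = 54.3008 K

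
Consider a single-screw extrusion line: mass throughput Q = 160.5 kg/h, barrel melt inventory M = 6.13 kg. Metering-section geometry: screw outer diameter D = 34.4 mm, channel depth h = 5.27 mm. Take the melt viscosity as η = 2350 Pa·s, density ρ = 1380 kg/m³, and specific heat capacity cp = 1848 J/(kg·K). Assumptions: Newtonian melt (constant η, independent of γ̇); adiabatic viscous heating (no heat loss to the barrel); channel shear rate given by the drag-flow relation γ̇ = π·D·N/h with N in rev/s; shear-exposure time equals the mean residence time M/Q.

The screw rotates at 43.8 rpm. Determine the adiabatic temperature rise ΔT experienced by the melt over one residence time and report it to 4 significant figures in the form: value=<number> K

value=28.39 K

Q_s = Q / 3600 = 160.5 / 3600 = 0.0445833 kg/s
Mean residence time: t_res = M/Q_s = 6.13 kg / 0.0445833 kg/s = 137.495 s
Geometry in metres: D = 34.4 mm → 0.0344 m, h = 5.27 mm → 0.00527 m; screw speed N = 43.8 rpm = 0.73 rev/s
Shear rate: γ̇ = πDN/h = π·0.0344·0.73/0.00527 = 14.97 s⁻¹
ΔT = η·γ̇²·t_res/(ρ·cp) = [2350 × 14.97² × 137.495] / [1380 × 1848] = 28.3933 K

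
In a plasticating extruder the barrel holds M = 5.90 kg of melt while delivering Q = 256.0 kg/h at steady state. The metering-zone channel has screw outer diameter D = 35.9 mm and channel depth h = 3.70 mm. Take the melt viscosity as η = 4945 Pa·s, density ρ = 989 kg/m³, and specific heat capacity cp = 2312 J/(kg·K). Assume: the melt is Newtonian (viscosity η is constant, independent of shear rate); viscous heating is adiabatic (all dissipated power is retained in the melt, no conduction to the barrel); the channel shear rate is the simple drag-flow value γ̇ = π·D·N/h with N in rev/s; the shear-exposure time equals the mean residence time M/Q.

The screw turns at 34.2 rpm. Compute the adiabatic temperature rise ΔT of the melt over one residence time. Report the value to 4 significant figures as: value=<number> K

Q_s = Q / 3600 = 256.0 / 3600 = 0.0711111 kg/s
Mean residence time: t_res = M/Q_s = 5.90 kg / 0.0711111 kg/s = 82.9688 s
Convert to SI: D = 0.0359 m, h = 0.0037 m, N = 34.2/60 = 0.57 rev/s
Shear rate: γ̇ = πDN/h = π·0.0359·0.57/0.0037 = 17.3747 s⁻¹
Adiabatic rise: ΔT = η γ̇² t_res / (ρ cp) = 4945·(17.3747)²·82.9688 / (989·2312) = 54.1666 K

value=54.17 K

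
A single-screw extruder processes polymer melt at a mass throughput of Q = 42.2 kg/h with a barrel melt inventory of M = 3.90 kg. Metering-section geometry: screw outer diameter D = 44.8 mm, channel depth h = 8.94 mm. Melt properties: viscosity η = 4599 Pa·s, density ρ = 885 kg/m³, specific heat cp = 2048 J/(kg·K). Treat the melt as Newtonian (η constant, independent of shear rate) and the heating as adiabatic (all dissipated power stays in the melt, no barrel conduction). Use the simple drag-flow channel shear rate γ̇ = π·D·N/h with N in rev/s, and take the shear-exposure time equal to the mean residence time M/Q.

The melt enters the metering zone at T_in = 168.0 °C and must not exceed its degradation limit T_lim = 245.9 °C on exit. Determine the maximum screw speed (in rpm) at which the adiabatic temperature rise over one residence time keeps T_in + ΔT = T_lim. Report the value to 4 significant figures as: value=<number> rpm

value=36.61 rpm

Convert throughput: Q = 42.2 kg/h = 42.2/3600 = 0.0117222 kg/s
t_res = M / Q_s = 3.90 ÷ 0.0117222 = 332.701 s
D = 44.8 mm = 0.0448 m;  h = 8.94 mm = 0.00894 m
Allowable rise: ΔT_a = T_lim − T_in = 245.9 − 168.0 = 77.9 K
Invert ΔT = ηγ̇²t_res/(ρcp) for γ̇: γ̇_max² = ΔT_a ρ cp / (η t_res) = 77.9·885·2048 / (4599·332.701) = 92.2768 s⁻²
Take the square root: γ̇_max = √(92.2768) = 9.60608 s⁻¹
N_max = γ̇_max·h / (π·D) = 9.60608 · 0.00894 / (π · 0.0448) = 0.610177 rev/s = 36.6106 rpm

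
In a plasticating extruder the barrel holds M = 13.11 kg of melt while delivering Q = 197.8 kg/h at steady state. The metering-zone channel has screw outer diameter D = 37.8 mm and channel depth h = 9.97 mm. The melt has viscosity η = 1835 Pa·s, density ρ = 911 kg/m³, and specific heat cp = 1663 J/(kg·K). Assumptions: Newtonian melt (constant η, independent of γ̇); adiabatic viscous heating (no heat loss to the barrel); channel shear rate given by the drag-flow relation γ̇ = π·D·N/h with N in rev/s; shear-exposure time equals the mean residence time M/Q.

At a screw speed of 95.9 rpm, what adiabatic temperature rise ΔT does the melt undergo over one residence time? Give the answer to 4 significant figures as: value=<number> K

Q_s = Q / 3600 = 197.8 / 3600 = 0.0549444 kg/s
t_res = M / Q_s = 13.11 ÷ 0.0549444 = 238.605 s
Convert to SI: D = 0.0378 m, h = 0.00997 m, N = 95.9/60 = 1.59833 rev/s
γ̇ = π D N / h = (π)(0.0378)(1.59833) / 0.00997 = 19.0377 s⁻¹
ΔT = η·γ̇²·t_res/(ρ·cp) = [1835 × 19.0377² × 238.605] / [911 × 1663] = 104.745 K

value=104.7 K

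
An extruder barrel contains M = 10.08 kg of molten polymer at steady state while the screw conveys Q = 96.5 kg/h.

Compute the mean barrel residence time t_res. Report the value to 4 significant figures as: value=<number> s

value=376.0 s

Convert throughput: Q = 96.5 kg/h = 96.5/3600 = 0.0268056 kg/s
Mean residence time: t_res = M/Q_s = 10.08 kg / 0.0268056 kg/s = 376.041 s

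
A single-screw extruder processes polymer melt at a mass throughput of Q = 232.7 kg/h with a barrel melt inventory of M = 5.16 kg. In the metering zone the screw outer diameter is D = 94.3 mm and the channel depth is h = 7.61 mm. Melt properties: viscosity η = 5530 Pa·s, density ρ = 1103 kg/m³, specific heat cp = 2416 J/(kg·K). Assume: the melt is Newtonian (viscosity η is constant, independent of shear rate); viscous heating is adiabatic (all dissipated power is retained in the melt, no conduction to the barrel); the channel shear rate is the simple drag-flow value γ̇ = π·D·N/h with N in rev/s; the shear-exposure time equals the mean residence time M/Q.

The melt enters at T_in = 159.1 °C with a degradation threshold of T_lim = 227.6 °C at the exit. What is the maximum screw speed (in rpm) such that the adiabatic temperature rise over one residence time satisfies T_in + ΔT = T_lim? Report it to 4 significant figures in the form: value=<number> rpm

value=31.34 rpm

Q_s = Q / 3600 = 232.7 / 3600 = 0.0646389 kg/s
t_res = M / Q_s = 5.16 ÷ 0.0646389 = 79.8281 s
Convert to metres: D = 0.0943 m, h = 0.00761 m
ΔT_a = T_lim − T_in = 227.6 − 159.1 = 68.5 K
γ̇_max² = ΔT_a·ρ·cp/(η·t_res) = 68.5·1103·2416/(5530·79.8281) = 413.506 s⁻²
γ̇_max = sqrt(413.506) = 20.3349 s⁻¹
N_max = γ̇_max·h / (π·D) = 20.3349 · 0.00761 / (π · 0.0943) = 0.522353 rev/s = 31.3412 rpm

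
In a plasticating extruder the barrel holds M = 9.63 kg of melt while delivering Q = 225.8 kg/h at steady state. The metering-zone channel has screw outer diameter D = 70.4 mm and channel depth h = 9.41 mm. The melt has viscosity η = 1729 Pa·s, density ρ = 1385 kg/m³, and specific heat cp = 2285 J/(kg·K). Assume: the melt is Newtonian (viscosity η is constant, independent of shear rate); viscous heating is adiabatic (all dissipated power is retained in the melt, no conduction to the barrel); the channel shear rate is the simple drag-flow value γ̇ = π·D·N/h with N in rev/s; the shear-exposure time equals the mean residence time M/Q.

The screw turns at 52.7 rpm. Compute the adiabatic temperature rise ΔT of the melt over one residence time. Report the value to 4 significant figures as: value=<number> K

Convert throughput: Q = 225.8 kg/h = 225.8/3600 = 0.0627222 kg/s
Mean residence time: t_res = M/Q_s = 9.63 kg / 0.0627222 kg/s = 153.534 s
Geometry in metres: D = 70.4 mm → 0.0704 m, h = 9.41 mm → 0.00941 m; screw speed N = 52.7 rpm = 0.878333 rev/s
Shear rate: γ̇ = πDN/h = π·0.0704·0.878333/0.00941 = 20.6439 s⁻¹
Adiabatic rise: ΔT = η γ̇² t_res / (ρ cp) = 1729·(20.6439)²·153.534 / (1385·2285) = 35.7477 K

value=35.75 K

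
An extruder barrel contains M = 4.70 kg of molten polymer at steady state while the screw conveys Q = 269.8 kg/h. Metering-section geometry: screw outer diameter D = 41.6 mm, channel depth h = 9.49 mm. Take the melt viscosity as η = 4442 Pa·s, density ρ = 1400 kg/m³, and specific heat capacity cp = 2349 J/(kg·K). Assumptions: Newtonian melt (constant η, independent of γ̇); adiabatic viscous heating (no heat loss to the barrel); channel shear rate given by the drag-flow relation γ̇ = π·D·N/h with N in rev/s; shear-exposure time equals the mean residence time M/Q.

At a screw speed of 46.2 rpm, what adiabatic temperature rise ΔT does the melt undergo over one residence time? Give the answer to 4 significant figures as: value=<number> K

value=9.525 K

Throughput in SI: Q_s = 269.8 kg/h ÷ 3600 s/h = 0.0749444 kg/s
t_res = M / Q_s = 4.70 / 0.0749444 = 62.7131 s
Convert to SI: D = 0.0416 m, h = 0.00949 m, N = 46.2/60 = 0.77 rev/s
γ̇ = π D N / h = (π)(0.0416)(0.77) / 0.00949 = 10.604 s⁻¹
ΔT = η·γ̇²·t_res / (ρ·cp) = 4442 · (10.604)² · 62.7131 / (1400 · 2349) = 9.52492 K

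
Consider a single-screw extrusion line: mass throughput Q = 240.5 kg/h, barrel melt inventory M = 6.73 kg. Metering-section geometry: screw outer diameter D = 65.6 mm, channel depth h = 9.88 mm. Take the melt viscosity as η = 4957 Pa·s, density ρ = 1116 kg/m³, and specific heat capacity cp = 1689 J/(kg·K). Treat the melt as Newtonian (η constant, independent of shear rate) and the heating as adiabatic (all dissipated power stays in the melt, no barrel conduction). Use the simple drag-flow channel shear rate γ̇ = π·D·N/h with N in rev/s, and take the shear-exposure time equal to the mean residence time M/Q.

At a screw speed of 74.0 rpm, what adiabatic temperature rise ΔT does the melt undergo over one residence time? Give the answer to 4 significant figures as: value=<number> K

value=175.3 K

Throughput in SI: Q_s = 240.5 kg/h ÷ 3600 s/h = 0.0668056 kg/s
Mean residence time: t_res = M/Q_s = 6.73 kg / 0.0668056 kg/s = 100.74 s
Convert to SI: D = 0.0656 m, h = 0.00988 m, N = 74.0/60 = 1.23333 rev/s
Shear rate: γ̇ = πDN/h = π·0.0656·1.23333/0.00988 = 25.7263 s⁻¹
ΔT = η·γ̇²·t_res / (ρ·cp) = 4957 · (25.7263)² · 100.74 / (1116 · 1689) = 175.34 K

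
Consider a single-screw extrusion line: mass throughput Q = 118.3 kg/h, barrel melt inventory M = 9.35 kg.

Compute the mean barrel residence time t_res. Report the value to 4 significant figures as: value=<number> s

value=284.5 s

Q_s = Q / 3600 = 118.3 / 3600 = 0.0328611 kg/s
t_res = M / Q_s = 9.35 ÷ 0.0328611 = 284.531 s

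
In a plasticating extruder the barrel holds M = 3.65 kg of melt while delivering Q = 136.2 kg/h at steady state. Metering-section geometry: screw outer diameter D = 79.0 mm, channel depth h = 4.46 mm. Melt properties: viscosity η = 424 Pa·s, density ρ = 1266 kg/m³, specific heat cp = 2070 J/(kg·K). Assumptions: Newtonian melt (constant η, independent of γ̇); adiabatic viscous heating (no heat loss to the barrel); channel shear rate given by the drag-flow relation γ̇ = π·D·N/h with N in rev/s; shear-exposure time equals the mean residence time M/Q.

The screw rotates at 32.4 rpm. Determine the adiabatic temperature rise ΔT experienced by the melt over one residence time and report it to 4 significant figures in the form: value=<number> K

value=14.09 K

Convert throughput: Q = 136.2 kg/h = 136.2/3600 = 0.0378333 kg/s
t_res = M / Q_s = 3.65 ÷ 0.0378333 = 96.4758 s
Geometry in metres: D = 79.0 mm → 0.079 m, h = 4.46 mm → 0.00446 m; screw speed N = 32.4 rpm = 0.54 rev/s
Shear rate: γ̇ = πDN/h = π·0.079·0.54/0.00446 = 30.0494 s⁻¹
ΔT = η·γ̇²·t_res/(ρ·cp) = [424 × 30.0494² × 96.4758] / [1266 × 2070] = 14.0946 K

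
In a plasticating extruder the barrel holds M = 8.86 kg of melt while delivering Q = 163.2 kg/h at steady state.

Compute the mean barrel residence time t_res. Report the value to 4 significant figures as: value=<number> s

Throughput in SI: Q_s = 163.2 kg/h ÷ 3600 s/h = 0.0453333 kg/s
Mean residence time: t_res = M/Q_s = 8.86 kg / 0.0453333 kg/s = 195.441 s

value=195.4 s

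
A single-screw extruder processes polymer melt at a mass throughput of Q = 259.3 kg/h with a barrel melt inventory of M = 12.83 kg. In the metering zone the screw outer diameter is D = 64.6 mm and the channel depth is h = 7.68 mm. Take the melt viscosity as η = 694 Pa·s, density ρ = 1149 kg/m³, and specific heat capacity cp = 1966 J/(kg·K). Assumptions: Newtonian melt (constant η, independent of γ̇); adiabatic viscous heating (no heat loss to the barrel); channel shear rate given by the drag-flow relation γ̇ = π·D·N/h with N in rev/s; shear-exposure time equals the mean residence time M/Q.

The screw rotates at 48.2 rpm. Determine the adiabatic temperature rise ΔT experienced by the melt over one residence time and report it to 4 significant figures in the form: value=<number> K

value=24.66 K

Throughput in SI: Q_s = 259.3 kg/h ÷ 3600 s/h = 0.0720278 kg/s
t_res = M / Q_s = 12.83 / 0.0720278 = 178.126 s
Geometry in metres: D = 64.6 mm → 0.0646 m, h = 7.68 mm → 0.00768 m; screw speed N = 48.2 rpm = 0.803333 rev/s
Shear rate: γ̇ = πDN/h = π·0.0646·0.803333/0.00768 = 21.2284 s⁻¹
ΔT = η·γ̇²·t_res/(ρ·cp) = [694 × 21.2284² × 178.126] / [1149 × 1966] = 24.6613 K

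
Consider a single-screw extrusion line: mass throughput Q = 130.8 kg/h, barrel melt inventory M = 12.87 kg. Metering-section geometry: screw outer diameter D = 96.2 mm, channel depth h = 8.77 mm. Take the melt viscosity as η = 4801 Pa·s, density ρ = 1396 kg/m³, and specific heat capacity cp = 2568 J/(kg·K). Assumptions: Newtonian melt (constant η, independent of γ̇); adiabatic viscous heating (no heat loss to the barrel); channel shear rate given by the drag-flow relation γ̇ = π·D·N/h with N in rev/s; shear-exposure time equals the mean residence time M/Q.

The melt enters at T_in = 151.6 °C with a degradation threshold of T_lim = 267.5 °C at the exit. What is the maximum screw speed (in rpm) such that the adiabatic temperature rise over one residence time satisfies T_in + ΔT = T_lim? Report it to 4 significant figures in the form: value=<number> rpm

Q_s = Q / 3600 = 130.8 / 3600 = 0.0363333 kg/s
Mean residence time: t_res = M/Q_s = 12.87 kg / 0.0363333 kg/s = 354.22 s
D = 96.2 mm = 0.0962 m;  h = 8.77 mm = 0.00877 m
Allowable rise: ΔT_a = T_lim − T_in = 267.5 − 151.6 = 115.9 K
γ̇_max² = ΔT_a·ρ·cp / (η·t_res) = [115.9 × 1396 × 2568] / [4801 × 354.22] = 244.32 s⁻²
Take the square root: γ̇_max = √(244.32) = 15.6307 s⁻¹
Solve γ̇ = πDN/h for N: N_max = γ̇_max·h/(π·D) = 15.6307 × 0.00877 / (π × 0.0962) = 0.45358 rev/s = 27.2148 rpm

value=27.21 rpm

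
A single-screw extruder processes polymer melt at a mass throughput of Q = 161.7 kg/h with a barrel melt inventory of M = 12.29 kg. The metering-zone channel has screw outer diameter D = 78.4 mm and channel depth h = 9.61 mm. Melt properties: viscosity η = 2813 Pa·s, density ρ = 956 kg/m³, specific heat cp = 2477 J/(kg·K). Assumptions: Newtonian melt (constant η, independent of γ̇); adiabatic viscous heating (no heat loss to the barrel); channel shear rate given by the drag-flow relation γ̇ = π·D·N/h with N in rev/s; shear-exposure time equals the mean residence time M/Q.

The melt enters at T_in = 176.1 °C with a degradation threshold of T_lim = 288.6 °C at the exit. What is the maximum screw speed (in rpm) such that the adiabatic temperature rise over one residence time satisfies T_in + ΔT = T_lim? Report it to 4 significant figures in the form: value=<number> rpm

Throughput in SI: Q_s = 161.7 kg/h ÷ 3600 s/h = 0.0449167 kg/s
Mean residence time: t_res = M/Q_s = 12.29 kg / 0.0449167 kg/s = 273.618 s
Convert to metres: D = 0.0784 m, h = 0.00961 m
Allowable rise: ΔT_a = T_lim − T_in = 288.6 − 176.1 = 112.5 K
Invert ΔT = ηγ̇²t_res/(ρcp) for γ̇: γ̇_max² = ΔT_a ρ cp / (η t_res) = 112.5·956·2477 / (2813·273.618) = 346.117 s⁻²
γ̇_max = √346.117 = 18.6042 s⁻¹
N_max = γ̇_max h / (πD) = 18.6042·0.00961/(π·0.0784) = 0.725886 rev/s → ×60 = 43.5532 rpm

value=43.55 rpm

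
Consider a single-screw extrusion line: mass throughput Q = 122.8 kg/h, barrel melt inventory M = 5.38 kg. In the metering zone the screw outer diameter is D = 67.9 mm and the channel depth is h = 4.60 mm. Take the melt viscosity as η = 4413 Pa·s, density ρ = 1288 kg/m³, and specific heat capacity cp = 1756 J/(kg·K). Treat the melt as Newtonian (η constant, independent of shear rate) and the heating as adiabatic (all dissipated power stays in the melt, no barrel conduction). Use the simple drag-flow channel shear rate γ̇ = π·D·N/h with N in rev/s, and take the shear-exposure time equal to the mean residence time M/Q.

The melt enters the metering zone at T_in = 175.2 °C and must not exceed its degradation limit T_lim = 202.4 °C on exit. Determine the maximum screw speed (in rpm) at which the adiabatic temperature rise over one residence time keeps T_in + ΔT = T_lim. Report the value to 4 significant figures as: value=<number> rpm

Throughput in SI: Q_s = 122.8 kg/h ÷ 3600 s/h = 0.0341111 kg/s
t_res = M / Q_s = 5.38 / 0.0341111 = 157.72 s
D = 67.9 mm = 0.0679 m;  h = 4.60 mm = 0.0046 m
ΔT_a = T_lim − T_in = 202.4 °C − 175.2 °C = 27.2 K
γ̇_max² = ΔT_a·ρ·cp/(η·t_res) = 27.2·1288·1756/(4413·157.72) = 88.3871 s⁻²
γ̇_max = √88.3871 = 9.40144 s⁻¹
N_max = γ̇_max h / (πD) = 9.40144·0.0046/(π·0.0679) = 0.202737 rev/s → ×60 = 12.1642 rpm

value=12.16 rpm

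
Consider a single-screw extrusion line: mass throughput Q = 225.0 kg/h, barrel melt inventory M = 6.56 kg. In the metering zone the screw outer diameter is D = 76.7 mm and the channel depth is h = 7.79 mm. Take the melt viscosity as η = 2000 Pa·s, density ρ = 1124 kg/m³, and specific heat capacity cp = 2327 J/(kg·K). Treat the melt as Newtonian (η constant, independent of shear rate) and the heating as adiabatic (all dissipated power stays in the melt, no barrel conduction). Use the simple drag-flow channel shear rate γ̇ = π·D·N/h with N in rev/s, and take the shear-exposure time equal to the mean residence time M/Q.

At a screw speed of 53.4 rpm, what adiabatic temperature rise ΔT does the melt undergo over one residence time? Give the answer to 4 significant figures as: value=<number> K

value=60.83 K

Q_s = Q / 3600 = 225.0 / 3600 = 0.0625 kg/s
Mean residence time: t_res = M/Q_s = 6.56 kg / 0.0625 kg/s = 104.96 s
Convert to SI: D = 0.0767 m, h = 0.00779 m, N = 53.4/60 = 0.89 rev/s
γ̇ = π·D·N / h = π · 0.0767 · 0.89 / 0.00779 = 27.5295 s⁻¹
Adiabatic rise: ΔT = η γ̇² t_res / (ρ cp) = 2000·(27.5295)²·104.96 / (1124·2327) = 60.8256 K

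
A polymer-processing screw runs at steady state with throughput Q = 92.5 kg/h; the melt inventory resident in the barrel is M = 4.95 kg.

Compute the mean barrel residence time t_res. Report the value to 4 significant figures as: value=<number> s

Throughput in SI: Q_s = 92.5 kg/h ÷ 3600 s/h = 0.0256944 kg/s
Mean residence time: t_res = M/Q_s = 4.95 kg / 0.0256944 kg/s = 192.649 s

value=192.6 s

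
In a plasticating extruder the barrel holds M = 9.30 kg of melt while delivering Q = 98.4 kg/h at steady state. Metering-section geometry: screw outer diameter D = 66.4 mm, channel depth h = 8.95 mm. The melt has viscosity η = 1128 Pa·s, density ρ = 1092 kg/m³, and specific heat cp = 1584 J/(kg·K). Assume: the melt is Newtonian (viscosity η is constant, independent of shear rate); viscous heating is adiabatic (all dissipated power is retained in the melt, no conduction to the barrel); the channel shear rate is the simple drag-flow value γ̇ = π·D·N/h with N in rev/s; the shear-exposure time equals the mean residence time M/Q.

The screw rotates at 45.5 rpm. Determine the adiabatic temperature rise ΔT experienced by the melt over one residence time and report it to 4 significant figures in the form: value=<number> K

value=69.32 K

Q_s = Q / 3600 = 98.4 / 3600 = 0.0273333 kg/s
t_res = M / Q_s = 9.30 ÷ 0.0273333 = 340.244 s
Geometry in metres: D = 66.4 mm → 0.0664 m, h = 8.95 mm → 0.00895 m; screw speed N = 45.5 rpm = 0.758333 rev/s
γ̇ = π D N / h = (π)(0.0664)(0.758333) / 0.00895 = 17.6748 s⁻¹
ΔT = η·γ̇²·t_res / (ρ·cp) = 1128 · (17.6748)² · 340.244 / (1092 · 1584) = 69.3157 K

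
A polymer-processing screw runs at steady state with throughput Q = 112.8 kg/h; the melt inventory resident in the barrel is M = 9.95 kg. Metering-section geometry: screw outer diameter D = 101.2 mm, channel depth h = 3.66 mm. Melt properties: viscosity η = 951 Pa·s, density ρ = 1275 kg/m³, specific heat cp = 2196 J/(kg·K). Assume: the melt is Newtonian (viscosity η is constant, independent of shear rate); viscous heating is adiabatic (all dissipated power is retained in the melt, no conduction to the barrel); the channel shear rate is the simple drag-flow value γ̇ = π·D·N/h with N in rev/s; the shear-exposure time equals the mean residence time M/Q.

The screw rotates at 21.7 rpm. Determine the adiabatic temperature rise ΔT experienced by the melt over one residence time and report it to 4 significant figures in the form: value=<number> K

value=106.5 K

Convert throughput: Q = 112.8 kg/h = 112.8/3600 = 0.0313333 kg/s
Mean residence time: t_res = M/Q_s = 9.95 kg / 0.0313333 kg/s = 317.553 s
Geometry in metres: D = 101.2 mm → 0.1012 m, h = 3.66 mm → 0.00366 m; screw speed N = 21.7 rpm = 0.361667 rev/s
Shear rate: γ̇ = πDN/h = π·0.1012·0.361667/0.00366 = 31.4165 s⁻¹
ΔT = η·γ̇²·t_res / (ρ·cp) = 951 · (31.4165)² · 317.553 / (1275 · 2196) = 106.456 K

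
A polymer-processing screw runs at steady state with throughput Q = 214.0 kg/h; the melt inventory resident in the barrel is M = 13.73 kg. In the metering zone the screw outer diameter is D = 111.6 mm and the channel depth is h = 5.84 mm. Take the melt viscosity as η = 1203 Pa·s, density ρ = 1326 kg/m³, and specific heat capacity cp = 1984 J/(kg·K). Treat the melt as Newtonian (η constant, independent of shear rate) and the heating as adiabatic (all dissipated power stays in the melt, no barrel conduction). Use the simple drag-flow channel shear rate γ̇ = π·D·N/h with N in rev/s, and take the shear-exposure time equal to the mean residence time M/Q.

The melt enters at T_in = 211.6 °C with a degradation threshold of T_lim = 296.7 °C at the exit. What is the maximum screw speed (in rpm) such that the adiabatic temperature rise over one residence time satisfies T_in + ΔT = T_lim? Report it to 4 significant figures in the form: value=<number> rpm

value=28.37 rpm

Q_s = Q / 3600 = 214.0 / 3600 = 0.0594444 kg/s
t_res = M / Q_s = 13.73 ÷ 0.0594444 = 230.972 s
Convert to metres: D = 0.1116 m, h = 0.00584 m
Allowable rise: ΔT_a = T_lim − T_in = 296.7 − 211.6 = 85.1 K
Invert ΔT = ηγ̇²t_res/(ρcp) for γ̇: γ̇_max² = ΔT_a ρ cp / (η t_res) = 85.1·1326·1984 / (1203·230.972) = 805.731 s⁻²
γ̇_max = sqrt(805.731) = 28.3854 s⁻¹
N_max = γ̇_max·h / (π·D) = 28.3854 · 0.00584 / (π · 0.1116) = 0.472818 rev/s = 28.3691 rpm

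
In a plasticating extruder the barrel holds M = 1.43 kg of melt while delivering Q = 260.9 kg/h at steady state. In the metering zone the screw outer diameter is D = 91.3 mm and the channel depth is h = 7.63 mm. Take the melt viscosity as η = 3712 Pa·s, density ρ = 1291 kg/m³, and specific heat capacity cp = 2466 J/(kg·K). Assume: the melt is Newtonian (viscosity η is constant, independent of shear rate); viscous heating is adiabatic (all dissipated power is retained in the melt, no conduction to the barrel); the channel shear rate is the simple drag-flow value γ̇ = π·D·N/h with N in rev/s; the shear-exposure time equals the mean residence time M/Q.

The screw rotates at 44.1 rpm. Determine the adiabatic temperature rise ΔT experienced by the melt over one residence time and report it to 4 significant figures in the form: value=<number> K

Convert throughput: Q = 260.9 kg/h = 260.9/3600 = 0.0724722 kg/s
Mean residence time: t_res = M/Q_s = 1.43 kg / 0.0724722 kg/s = 19.7317 s
Convert to SI: D = 0.0913 m, h = 0.00763 m, N = 44.1/60 = 0.735 rev/s
γ̇ = π·D·N / h = π · 0.0913 · 0.735 / 0.00763 = 27.6302 s⁻¹
ΔT = η·γ̇²·t_res / (ρ·cp) = 3712 · (27.6302)² · 19.7317 / (1291 · 2466) = 17.5639 K

value=17.56 K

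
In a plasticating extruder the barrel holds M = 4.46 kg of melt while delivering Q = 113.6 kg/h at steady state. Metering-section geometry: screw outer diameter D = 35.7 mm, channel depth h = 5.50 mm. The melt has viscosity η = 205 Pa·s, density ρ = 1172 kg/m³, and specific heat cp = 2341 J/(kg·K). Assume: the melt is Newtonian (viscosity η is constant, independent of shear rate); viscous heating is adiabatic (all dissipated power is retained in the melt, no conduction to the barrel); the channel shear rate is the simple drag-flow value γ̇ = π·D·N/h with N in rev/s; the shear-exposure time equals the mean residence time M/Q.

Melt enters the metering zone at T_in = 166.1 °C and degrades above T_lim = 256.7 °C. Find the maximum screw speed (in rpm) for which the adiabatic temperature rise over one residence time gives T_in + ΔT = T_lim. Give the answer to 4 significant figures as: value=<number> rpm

Throughput in SI: Q_s = 113.6 kg/h ÷ 3600 s/h = 0.0315556 kg/s
t_res = M / Q_s = 4.46 / 0.0315556 = 141.338 s
D = 35.7 mm = 0.0357 m;  h = 5.50 mm = 0.0055 m
Allowable rise: ΔT_a = T_lim − T_in = 256.7 − 166.1 = 90.6 K
γ̇_max² = ΔT_a·ρ·cp/(η·t_res) = 90.6·1172·2341/(205·141.338) = 8579.15 s⁻²
γ̇_max = √8579.15 = 92.6237 s⁻¹
N_max = γ̇_max·h / (π·D) = 92.6237 · 0.0055 / (π · 0.0357) = 4.54221 rev/s = 272.532 rpm

value=272.5 rpm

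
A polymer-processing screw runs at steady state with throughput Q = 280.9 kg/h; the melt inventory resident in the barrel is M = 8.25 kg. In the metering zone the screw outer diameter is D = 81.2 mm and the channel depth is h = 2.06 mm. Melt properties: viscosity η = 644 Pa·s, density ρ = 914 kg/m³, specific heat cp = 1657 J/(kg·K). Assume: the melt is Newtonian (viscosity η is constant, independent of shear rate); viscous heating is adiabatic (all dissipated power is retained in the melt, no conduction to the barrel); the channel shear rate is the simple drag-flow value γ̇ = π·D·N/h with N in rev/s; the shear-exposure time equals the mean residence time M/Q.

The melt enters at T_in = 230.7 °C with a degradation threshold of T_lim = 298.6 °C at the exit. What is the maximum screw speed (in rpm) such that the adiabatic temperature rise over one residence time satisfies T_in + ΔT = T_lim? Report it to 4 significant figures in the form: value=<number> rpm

value=18.83 rpm

Throughput in SI: Q_s = 280.9 kg/h ÷ 3600 s/h = 0.0780278 kg/s
t_res = M / Q_s = 8.25 / 0.0780278 = 105.732 s
Convert to metres: D = 0.0812 m, h = 0.00206 m
ΔT_a = T_lim − T_in = 298.6 °C − 230.7 °C = 67.9 K
Invert ΔT = ηγ̇²t_res/(ρcp) for γ̇: γ̇_max² = ΔT_a ρ cp / (η t_res) = 67.9·914·1657 / (644·105.732) = 1510.25 s⁻²
γ̇_max = √1510.25 = 38.8619 s⁻¹
N_max = γ̇_max·h / (π·D) = 38.8619 · 0.00206 / (π · 0.0812) = 0.313823 rev/s = 18.8294 rpm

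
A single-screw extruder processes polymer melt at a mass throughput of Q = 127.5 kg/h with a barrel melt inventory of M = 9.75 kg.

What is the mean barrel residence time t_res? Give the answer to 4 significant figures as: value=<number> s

Convert throughput: Q = 127.5 kg/h = 127.5/3600 = 0.0354167 kg/s
t_res = M / Q_s = 9.75 ÷ 0.0354167 = 275.294 s

value=275.3 s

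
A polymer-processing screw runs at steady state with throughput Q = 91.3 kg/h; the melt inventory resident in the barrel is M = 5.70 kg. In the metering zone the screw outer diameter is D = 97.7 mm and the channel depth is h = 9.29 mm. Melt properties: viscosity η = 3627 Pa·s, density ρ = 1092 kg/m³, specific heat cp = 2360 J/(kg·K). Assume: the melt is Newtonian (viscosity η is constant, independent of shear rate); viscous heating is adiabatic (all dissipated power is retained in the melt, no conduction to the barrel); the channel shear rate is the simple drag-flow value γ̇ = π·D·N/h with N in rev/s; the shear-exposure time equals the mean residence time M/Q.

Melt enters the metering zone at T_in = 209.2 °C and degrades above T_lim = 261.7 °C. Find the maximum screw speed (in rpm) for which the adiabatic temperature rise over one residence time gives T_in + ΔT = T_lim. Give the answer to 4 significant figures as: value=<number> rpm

value=23.40 rpm

Convert throughput: Q = 91.3 kg/h = 91.3/3600 = 0.0253611 kg/s
Mean residence time: t_res = M/Q_s = 5.70 kg / 0.0253611 kg/s = 224.754 s
D = 97.7 mm = 0.0977 m;  h = 9.29 mm = 0.00929 m
ΔT_a = T_lim − T_in = 261.7 − 209.2 = 52.5 K
γ̇_max² = ΔT_a·ρ·cp / (η·t_res) = [52.5 × 1092 × 2360] / [3627 × 224.754] = 165.974 s⁻²
γ̇_max = √165.974 = 12.8831 s⁻¹
N_max = γ̇_max·h / (π·D) = 12.8831 · 0.00929 / (π · 0.0977) = 0.389934 rev/s = 23.396 rpm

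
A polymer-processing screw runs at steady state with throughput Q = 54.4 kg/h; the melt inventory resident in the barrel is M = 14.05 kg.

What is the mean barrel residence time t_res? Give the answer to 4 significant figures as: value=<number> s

Q_s = Q / 3600 = 54.4 / 3600 = 0.0151111 kg/s
Mean residence time: t_res = M/Q_s = 14.05 kg / 0.0151111 kg/s = 929.779 s

value=929.8 s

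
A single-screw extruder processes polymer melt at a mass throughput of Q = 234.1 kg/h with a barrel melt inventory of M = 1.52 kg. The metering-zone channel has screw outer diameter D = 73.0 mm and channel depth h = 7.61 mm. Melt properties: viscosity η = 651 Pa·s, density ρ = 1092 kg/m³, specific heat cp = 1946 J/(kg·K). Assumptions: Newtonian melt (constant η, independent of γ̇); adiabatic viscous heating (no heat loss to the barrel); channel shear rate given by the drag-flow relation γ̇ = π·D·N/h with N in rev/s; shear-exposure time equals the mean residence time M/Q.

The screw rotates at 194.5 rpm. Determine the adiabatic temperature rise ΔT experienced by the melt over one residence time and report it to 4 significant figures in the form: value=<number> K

Convert throughput: Q = 234.1 kg/h = 234.1/3600 = 0.0650278 kg/s
Mean residence time: t_res = M/Q_s = 1.52 kg / 0.0650278 kg/s = 23.3746 s
Geometry in metres: D = 73.0 mm → 0.073 m, h = 7.61 mm → 0.00761 m; screw speed N = 194.5 rpm = 3.24167 rev/s
γ̇ = π D N / h = (π)(0.073)(3.24167) / 0.00761 = 97.6914 s⁻¹
Adiabatic rise: ΔT = η γ̇² t_res / (ρ cp) = 651·(97.6914)²·23.3746 / (1092·1946) = 68.3397 K

value=68.34 K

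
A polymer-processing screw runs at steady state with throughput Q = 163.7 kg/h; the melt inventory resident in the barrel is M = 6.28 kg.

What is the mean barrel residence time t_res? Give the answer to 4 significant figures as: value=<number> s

value=138.1 s

Throughput in SI: Q_s = 163.7 kg/h ÷ 3600 s/h = 0.0454722 kg/s
Mean residence time: t_res = M/Q_s = 6.28 kg / 0.0454722 kg/s = 138.106 s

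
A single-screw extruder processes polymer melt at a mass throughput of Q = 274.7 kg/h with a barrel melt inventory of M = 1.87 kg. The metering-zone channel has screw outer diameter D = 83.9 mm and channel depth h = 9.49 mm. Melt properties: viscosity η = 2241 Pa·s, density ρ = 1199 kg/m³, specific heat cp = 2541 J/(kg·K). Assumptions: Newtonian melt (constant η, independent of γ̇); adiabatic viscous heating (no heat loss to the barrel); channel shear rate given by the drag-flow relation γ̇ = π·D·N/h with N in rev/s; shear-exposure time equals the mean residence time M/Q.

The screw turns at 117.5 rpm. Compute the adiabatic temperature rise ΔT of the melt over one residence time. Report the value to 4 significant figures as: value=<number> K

Q_s = Q / 3600 = 274.7 / 3600 = 0.0763056 kg/s
Mean residence time: t_res = M/Q_s = 1.87 kg / 0.0763056 kg/s = 24.5067 s
Convert to SI: D = 0.0839 m, h = 0.00949 m, N = 117.5/60 = 1.95833 rev/s
γ̇ = π D N / h = (π)(0.0839)(1.95833) / 0.00949 = 54.3917 s⁻¹
ΔT = η·γ̇²·t_res / (ρ·cp) = 2241 · (54.3917)² · 24.5067 / (1199 · 2541) = 53.3296 K

value=53.33 K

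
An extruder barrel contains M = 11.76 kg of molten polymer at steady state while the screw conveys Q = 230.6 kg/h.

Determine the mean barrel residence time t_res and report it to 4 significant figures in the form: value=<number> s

Q_s = Q / 3600 = 230.6 / 3600 = 0.0640556 kg/s
t_res = M / Q_s = 11.76 / 0.0640556 = 183.591 s

value=183.6 s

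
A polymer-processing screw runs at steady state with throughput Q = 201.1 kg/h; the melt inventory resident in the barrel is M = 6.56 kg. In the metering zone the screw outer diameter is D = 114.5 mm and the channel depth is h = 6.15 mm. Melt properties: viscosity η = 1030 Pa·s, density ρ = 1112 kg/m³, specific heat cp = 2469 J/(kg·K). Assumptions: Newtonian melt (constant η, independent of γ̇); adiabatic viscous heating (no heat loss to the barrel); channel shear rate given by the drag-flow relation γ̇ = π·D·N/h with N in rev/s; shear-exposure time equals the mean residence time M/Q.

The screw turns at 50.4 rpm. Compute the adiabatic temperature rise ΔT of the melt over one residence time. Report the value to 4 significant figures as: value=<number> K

Convert throughput: Q = 201.1 kg/h = 201.1/3600 = 0.0558611 kg/s
Mean residence time: t_res = M/Q_s = 6.56 kg / 0.0558611 kg/s = 117.434 s
Geometry in metres: D = 114.5 mm → 0.1145 m, h = 6.15 mm → 0.00615 m; screw speed N = 50.4 rpm = 0.84 rev/s
Shear rate: γ̇ = πDN/h = π·0.1145·0.84/0.00615 = 49.1314 s⁻¹
Adiabatic rise: ΔT = η γ̇² t_res / (ρ cp) = 1030·(49.1314)²·117.434 / (1112·2469) = 106.347 K

value=106.3 K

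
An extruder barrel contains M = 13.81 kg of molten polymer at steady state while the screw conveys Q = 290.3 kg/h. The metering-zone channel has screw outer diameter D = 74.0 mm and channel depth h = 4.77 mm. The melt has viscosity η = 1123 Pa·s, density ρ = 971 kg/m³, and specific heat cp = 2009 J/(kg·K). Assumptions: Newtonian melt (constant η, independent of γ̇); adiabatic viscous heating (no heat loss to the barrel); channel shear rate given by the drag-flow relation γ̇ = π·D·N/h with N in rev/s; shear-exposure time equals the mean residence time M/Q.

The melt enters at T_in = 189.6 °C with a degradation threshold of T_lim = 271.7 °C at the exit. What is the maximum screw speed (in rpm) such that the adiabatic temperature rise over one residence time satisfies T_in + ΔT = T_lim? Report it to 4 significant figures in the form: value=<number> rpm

value=35.53 rpm

Convert throughput: Q = 290.3 kg/h = 290.3/3600 = 0.0806389 kg/s
t_res = M / Q_s = 13.81 ÷ 0.0806389 = 171.257 s
Geometry in SI: D = 74.0 mm → 0.074 m, h = 4.77 mm → 0.00477 m
ΔT_a = T_lim − T_in = 271.7 °C − 189.6 °C = 82.1 K
Invert ΔT = ηγ̇²t_res/(ρcp) for γ̇: γ̇_max² = ΔT_a ρ cp / (η t_res) = 82.1·971·2009 / (1123·171.257) = 832.748 s⁻²
γ̇_max = √832.748 = 28.8574 s⁻¹
N_max = γ̇_max·h / (π·D) = 28.8574 · 0.00477 / (π · 0.074) = 0.592098 rev/s = 35.5259 rpm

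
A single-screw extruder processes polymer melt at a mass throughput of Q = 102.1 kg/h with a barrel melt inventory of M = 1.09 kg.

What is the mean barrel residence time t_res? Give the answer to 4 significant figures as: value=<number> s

value=38.43 s

Q_s = Q / 3600 = 102.1 / 3600 = 0.0283611 kg/s
Mean residence time: t_res = M/Q_s = 1.09 kg / 0.0283611 kg/s = 38.4329 s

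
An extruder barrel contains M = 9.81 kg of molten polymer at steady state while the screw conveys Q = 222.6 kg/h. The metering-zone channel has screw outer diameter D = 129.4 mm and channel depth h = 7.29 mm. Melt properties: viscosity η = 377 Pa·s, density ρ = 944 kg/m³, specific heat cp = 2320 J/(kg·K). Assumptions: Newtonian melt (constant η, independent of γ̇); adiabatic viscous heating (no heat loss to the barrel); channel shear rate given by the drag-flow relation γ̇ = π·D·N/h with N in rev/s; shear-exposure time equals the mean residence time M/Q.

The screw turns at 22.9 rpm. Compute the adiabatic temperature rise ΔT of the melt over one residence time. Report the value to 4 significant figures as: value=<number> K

value=12.37 K

Q_s = Q / 3600 = 222.6 / 3600 = 0.0618333 kg/s
Mean residence time: t_res = M/Q_s = 9.81 kg / 0.0618333 kg/s = 158.652 s
Convert to SI: D = 0.1294 m, h = 0.00729 m, N = 22.9/60 = 0.381667 rev/s
γ̇ = π·D·N / h = π · 0.1294 · 0.381667 / 0.00729 = 21.2834 s⁻¹
Adiabatic rise: ΔT = η γ̇² t_res / (ρ cp) = 377·(21.2834)²·158.652 / (944·2320) = 12.3711 K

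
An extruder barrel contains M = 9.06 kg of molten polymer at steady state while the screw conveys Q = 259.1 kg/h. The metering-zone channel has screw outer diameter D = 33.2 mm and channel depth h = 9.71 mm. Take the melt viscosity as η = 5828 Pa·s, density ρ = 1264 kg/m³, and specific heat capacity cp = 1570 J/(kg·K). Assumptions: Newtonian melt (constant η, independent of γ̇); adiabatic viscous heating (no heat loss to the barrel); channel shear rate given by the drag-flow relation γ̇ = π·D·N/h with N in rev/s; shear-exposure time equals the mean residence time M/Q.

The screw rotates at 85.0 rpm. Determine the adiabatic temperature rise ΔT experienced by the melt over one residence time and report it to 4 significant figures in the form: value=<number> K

Q_s = Q / 3600 = 259.1 / 3600 = 0.0719722 kg/s
Mean residence time: t_res = M/Q_s = 9.06 kg / 0.0719722 kg/s = 125.882 s
Convert to SI: D = 0.0332 m, h = 0.00971 m, N = 85.0/60 = 1.41667 rev/s
Shear rate: γ̇ = πDN/h = π·0.0332·1.41667/0.00971 = 15.2173 s⁻¹
ΔT = η·γ̇²·t_res/(ρ·cp) = [5828 × 15.2173² × 125.882] / [1264 × 1570] = 85.6069 K

value=85.61 K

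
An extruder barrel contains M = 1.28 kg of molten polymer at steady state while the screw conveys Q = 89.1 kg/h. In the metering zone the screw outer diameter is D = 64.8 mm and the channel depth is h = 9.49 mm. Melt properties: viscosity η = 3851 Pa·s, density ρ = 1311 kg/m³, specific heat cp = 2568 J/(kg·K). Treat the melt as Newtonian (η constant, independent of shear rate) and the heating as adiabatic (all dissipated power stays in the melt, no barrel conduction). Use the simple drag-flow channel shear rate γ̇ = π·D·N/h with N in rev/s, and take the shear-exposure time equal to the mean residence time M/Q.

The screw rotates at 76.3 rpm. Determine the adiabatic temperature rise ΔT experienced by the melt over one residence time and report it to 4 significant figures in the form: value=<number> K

value=44.02 K

Convert throughput: Q = 89.1 kg/h = 89.1/3600 = 0.02475 kg/s
Mean residence time: t_res = M/Q_s = 1.28 kg / 0.02475 kg/s = 51.7172 s
Geometry in metres: D = 64.8 mm → 0.0648 m, h = 9.49 mm → 0.00949 m; screw speed N = 76.3 rpm = 1.27167 rev/s
Shear rate: γ̇ = πDN/h = π·0.0648·1.27167/0.00949 = 27.2792 s⁻¹
ΔT = η·γ̇²·t_res/(ρ·cp) = [3851 × 27.2792² × 51.7172] / [1311 × 2568] = 44.0225 K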